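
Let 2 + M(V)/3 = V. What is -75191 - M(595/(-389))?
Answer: -29245180/389 ≈ -75180.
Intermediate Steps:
M(V) = -6 + 3*V
-75191 - M(595/(-389)) = -75191 - (-6 + 3*(595/(-389))) = -75191 - (-6 + 3*(595*(-1/389))) = -75191 - (-6 + 3*(-595/389)) = -75191 - (-6 - 1785/389) = -75191 - 1*(-4119/389) = -75191 + 4119/389 = -29245180/389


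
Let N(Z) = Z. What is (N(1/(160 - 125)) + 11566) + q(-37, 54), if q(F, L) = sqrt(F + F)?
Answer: 404811/35 + I*sqrt(74) ≈ 11566.0 + 8.6023*I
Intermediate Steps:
q(F, L) = sqrt(2)*sqrt(F) (q(F, L) = sqrt(2*F) = sqrt(2)*sqrt(F))
(N(1/(160 - 125)) + 11566) + q(-37, 54) = (1/(160 - 125) + 11566) + sqrt(2)*sqrt(-37) = (1/35 + 11566) + sqrt(2)*(I*sqrt(37)) = (1/35 + 11566) + I*sqrt(74) = 404811/35 + I*sqrt(74)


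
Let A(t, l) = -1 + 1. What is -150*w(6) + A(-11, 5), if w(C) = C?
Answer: -900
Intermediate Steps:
A(t, l) = 0
-150*w(6) + A(-11, 5) = -150*6 + 0 = -900 + 0 = -900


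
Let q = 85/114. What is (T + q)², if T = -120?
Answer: 184824025/12996 ≈ 14222.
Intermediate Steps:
q = 85/114 (q = 85*(1/114) = 85/114 ≈ 0.74561)
(T + q)² = (-120 + 85/114)² = (-13595/114)² = 184824025/12996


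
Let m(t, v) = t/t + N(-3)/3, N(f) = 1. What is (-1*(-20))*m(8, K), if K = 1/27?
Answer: 80/3 ≈ 26.667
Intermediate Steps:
K = 1/27 (K = 1*(1/27) = 1/27 ≈ 0.037037)
m(t, v) = 4/3 (m(t, v) = t/t + 1/3 = 1 + 1*(⅓) = 1 + ⅓ = 4/3)
(-1*(-20))*m(8, K) = -1*(-20)*(4/3) = 20*(4/3) = 80/3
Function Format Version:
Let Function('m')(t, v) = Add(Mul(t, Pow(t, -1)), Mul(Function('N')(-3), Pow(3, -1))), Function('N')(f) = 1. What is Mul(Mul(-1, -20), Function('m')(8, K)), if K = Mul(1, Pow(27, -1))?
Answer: Rational(80, 3) ≈ 26.667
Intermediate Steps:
K = Rational(1, 27) (K = Mul(1, Rational(1, 27)) = Rational(1, 27) ≈ 0.037037)
Function('m')(t, v) = Rational(4, 3) (Function('m')(t, v) = Add(Mul(t, Pow(t, -1)), Mul(1, Pow(3, -1))) = Add(1, Mul(1, Rational(1, 3))) = Add(1, Rational(1, 3)) = Rational(4, 3))
Mul(Mul(-1, -20), Function('m')(8, K)) = Mul(Mul(-1, -20), Rational(4, 3)) = Mul(20, Rational(4, 3)) = Rational(80, 3)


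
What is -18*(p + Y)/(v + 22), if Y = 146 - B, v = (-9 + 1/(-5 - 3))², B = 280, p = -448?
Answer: 670464/6737 ≈ 99.520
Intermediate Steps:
v = 5329/64 (v = (-9 + 1/(-8))² = (-9 - ⅛)² = (-73/8)² = 5329/64 ≈ 83.266)
Y = -134 (Y = 146 - 1*280 = 146 - 280 = -134)
-18*(p + Y)/(v + 22) = -18*(-448 - 134)/(5329/64 + 22) = -(-10476)/6737/64 = -(-10476)*64/6737 = -18*(-37248/6737) = 670464/6737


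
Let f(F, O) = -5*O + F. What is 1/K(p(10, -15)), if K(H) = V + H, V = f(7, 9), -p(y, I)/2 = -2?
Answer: -1/34 ≈ -0.029412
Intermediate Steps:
p(y, I) = 4 (p(y, I) = -2*(-2) = 4)
f(F, O) = F - 5*O
V = -38 (V = 7 - 5*9 = 7 - 45 = -38)
K(H) = -38 + H
1/K(p(10, -15)) = 1/(-38 + 4) = 1/(-34) = -1/34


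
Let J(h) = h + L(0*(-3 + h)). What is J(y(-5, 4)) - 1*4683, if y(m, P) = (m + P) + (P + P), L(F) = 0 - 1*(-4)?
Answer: -4672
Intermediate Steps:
L(F) = 4 (L(F) = 0 + 4 = 4)
y(m, P) = m + 3*P (y(m, P) = (P + m) + 2*P = m + 3*P)
J(h) = 4 + h (J(h) = h + 4 = 4 + h)
J(y(-5, 4)) - 1*4683 = (4 + (-5 + 3*4)) - 1*4683 = (4 + (-5 + 12)) - 4683 = (4 + 7) - 4683 = 11 - 4683 = -4672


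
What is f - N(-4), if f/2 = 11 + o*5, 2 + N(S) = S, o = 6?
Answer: 88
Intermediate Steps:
N(S) = -2 + S
f = 82 (f = 2*(11 + 6*5) = 2*(11 + 30) = 2*41 = 82)
f - N(-4) = 82 - (-2 - 4) = 82 - 1*(-6) = 82 + 6 = 88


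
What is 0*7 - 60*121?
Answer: -7260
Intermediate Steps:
0*7 - 60*121 = 0 - 7260 = -7260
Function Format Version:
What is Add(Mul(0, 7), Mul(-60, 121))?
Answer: -7260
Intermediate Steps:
Add(Mul(0, 7), Mul(-60, 121)) = Add(0, -7260) = -7260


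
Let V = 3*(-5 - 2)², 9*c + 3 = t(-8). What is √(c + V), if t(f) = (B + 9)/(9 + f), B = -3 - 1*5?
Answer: √1321/3 ≈ 12.115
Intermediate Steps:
B = -8 (B = -3 - 5 = -8)
t(f) = 1/(9 + f) (t(f) = (-8 + 9)/(9 + f) = 1/(9 + f))
c = -2/9 (c = -⅓ + 1/(9*(9 - 8)) = -⅓ + (⅑)/1 = -⅓ + (⅑)*1 = -⅓ + ⅑ = -2/9 ≈ -0.22222)
V = 147 (V = 3*(-7)² = 3*49 = 147)
√(c + V) = √(-2/9 + 147) = √(1321/9) = √1321/3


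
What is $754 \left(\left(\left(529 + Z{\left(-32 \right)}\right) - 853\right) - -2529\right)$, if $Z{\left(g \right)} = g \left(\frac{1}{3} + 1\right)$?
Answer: $\frac{4891198}{3} \approx 1.6304 \cdot 10^{6}$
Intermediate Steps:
$Z{\left(g \right)} = \frac{4 g}{3}$ ($Z{\left(g \right)} = g \left(\frac{1}{3} + 1\right) = g \frac{4}{3} = \frac{4 g}{3}$)
$754 \left(\left(\left(529 + Z{\left(-32 \right)}\right) - 853\right) - -2529\right) = 754 \left(\left(\left(529 + \frac{4}{3} \left(-32\right)\right) - 853\right) - -2529\right) = 754 \left(\left(\left(529 - \frac{128}{3}\right) - 853\right) + 2529\right) = 754 \left(\left(\frac{1459}{3} - 853\right) + 2529\right) = 754 \left(- \frac{1100}{3} + 2529\right) = 754 \cdot \frac{6487}{3} = \frac{4891198}{3}$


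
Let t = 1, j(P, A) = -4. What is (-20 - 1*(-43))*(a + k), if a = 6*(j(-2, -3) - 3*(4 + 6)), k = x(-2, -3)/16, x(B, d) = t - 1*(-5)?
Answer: -37467/8 ≈ -4683.4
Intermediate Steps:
x(B, d) = 6 (x(B, d) = 1 - 1*(-5) = 1 + 5 = 6)
k = 3/8 (k = 6/16 = 6*(1/16) = 3/8 ≈ 0.37500)
a = -204 (a = 6*(-4 - 3*(4 + 6)) = 6*(-4 - 3*10) = 6*(-4 - 30) = 6*(-34) = -204)
(-20 - 1*(-43))*(a + k) = (-20 - 1*(-43))*(-204 + 3/8) = (-20 + 43)*(-1629/8) = 23*(-1629/8) = -37467/8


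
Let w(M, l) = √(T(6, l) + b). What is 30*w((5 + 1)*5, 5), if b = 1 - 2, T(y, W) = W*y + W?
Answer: 30*√34 ≈ 174.93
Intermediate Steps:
T(y, W) = W + W*y
b = -1
w(M, l) = √(-1 + 7*l) (w(M, l) = √(l*(1 + 6) - 1) = √(l*7 - 1) = √(7*l - 1) = √(-1 + 7*l))
30*w((5 + 1)*5, 5) = 30*√(-1 + 7*5) = 30*√(-1 + 35) = 30*√34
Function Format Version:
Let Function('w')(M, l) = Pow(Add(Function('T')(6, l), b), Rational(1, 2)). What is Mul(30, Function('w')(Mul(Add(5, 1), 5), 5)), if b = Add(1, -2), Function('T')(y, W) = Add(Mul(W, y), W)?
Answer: Mul(30, Pow(34, Rational(1, 2))) ≈ 174.93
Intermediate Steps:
Function('T')(y, W) = Add(W, Mul(W, y))
b = -1
Function('w')(M, l) = Pow(Add(-1, Mul(7, l)), Rational(1, 2)) (Function('w')(M, l) = Pow(Add(Mul(l, Add(1, 6)), -1), Rational(1, 2)) = Pow(Add(Mul(l, 7), -1), Rational(1, 2)) = Pow(Add(Mul(7, l), -1), Rational(1, 2)) = Pow(Add(-1, Mul(7, l)), Rational(1, 2)))
Mul(30, Function('w')(Mul(Add(5, 1), 5), 5)) = Mul(30, Pow(Add(-1, Mul(7, 5)), Rational(1, 2))) = Mul(30, Pow(Add(-1, 35), Rational(1, 2))) = Mul(30, Pow(34, Rational(1, 2)))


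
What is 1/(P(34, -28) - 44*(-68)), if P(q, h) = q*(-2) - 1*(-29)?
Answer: 1/2953 ≈ 0.00033864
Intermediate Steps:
P(q, h) = 29 - 2*q (P(q, h) = -2*q + 29 = 29 - 2*q)
1/(P(34, -28) - 44*(-68)) = 1/((29 - 2*34) - 44*(-68)) = 1/((29 - 68) + 2992) = 1/(-39 + 2992) = 1/2953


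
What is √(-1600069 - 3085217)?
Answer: I*√4685286 ≈ 2164.6*I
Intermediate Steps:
√(-1600069 - 3085217) = √(-4685286) = I*√4685286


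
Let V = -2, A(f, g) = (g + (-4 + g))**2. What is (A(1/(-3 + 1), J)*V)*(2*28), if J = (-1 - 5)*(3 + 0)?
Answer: -179200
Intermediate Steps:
J = -18 (J = -6*3 = -18)
A(f, g) = (-4 + 2*g)**2
(A(1/(-3 + 1), J)*V)*(2*28) = ((4*(-2 - 18)**2)*(-2))*(2*28) = ((4*(-20)**2)*(-2))*56 = ((4*400)*(-2))*56 = (1600*(-2))*56 = -3200*56 = -179200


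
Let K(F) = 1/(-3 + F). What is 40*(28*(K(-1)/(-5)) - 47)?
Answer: -1824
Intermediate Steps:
40*(28*(K(-1)/(-5)) - 47) = 40*(28*(1/(-3 - 1*(-5))) - 47) = 40*(28*(-⅕/(-4)) - 47) = 40*(28*(-¼*(-⅕)) - 47) = 40*(28*(1/20) - 47) = 40*(7/5 - 47) = 40*(-228/5) = -1824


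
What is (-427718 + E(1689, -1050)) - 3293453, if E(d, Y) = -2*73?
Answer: -3721317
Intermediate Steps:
E(d, Y) = -146
(-427718 + E(1689, -1050)) - 3293453 = (-427718 - 146) - 3293453 = -427864 - 3293453 = -3721317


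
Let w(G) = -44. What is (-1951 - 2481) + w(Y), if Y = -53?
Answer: -4476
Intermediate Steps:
(-1951 - 2481) + w(Y) = (-1951 - 2481) - 44 = -4432 - 44 = -4476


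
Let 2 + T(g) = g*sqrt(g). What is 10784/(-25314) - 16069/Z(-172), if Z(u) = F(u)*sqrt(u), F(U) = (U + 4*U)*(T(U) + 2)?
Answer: -136981172747/322022431680 ≈ -0.42538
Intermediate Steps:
T(g) = -2 + g**(3/2) (T(g) = -2 + g*sqrt(g) = -2 + g**(3/2))
F(U) = 5*U**(5/2) (F(U) = (U + 4*U)*((-2 + U**(3/2)) + 2) = (5*U)*U**(3/2) = 5*U**(5/2))
Z(u) = 5*u**3 (Z(u) = (5*u**(5/2))*sqrt(u) = 5*u**3)
10784/(-25314) - 16069/Z(-172) = 10784/(-25314) - 16069/(5*(-172)**3) = 10784*(-1/25314) - 16069/(5*(-5088448)) = -5392/12657 - 16069/(-25442240) = -5392/12657 - 16069*(-1/25442240) = -5392/12657 + 16069/25442240 = -136981172747/322022431680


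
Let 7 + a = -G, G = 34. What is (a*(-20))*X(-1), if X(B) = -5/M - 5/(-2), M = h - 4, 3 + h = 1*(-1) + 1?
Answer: 18450/7 ≈ 2635.7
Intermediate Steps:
h = -3 (h = -3 + (1*(-1) + 1) = -3 + (-1 + 1) = -3 + 0 = -3)
M = -7 (M = -3 - 4 = -7)
a = -41 (a = -7 - 1*34 = -7 - 34 = -41)
X(B) = 45/14 (X(B) = -5/(-7) - 5/(-2) = -5*(-⅐) - 5*(-½) = 5/7 + 5/2 = 45/14)
(a*(-20))*X(-1) = -41*(-20)*(45/14) = 820*(45/14) = 18450/7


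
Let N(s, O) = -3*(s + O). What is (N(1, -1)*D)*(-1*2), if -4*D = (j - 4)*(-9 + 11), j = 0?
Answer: 0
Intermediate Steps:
N(s, O) = -3*O - 3*s (N(s, O) = -3*(O + s) = -3*O - 3*s)
D = 2 (D = -(0 - 4)*(-9 + 11)/4 = -(-1)*2 = -¼*(-8) = 2)
(N(1, -1)*D)*(-1*2) = ((-3*(-1) - 3*1)*2)*(-1*2) = ((3 - 3)*2)*(-2) = (0*2)*(-2) = 0*(-2) = 0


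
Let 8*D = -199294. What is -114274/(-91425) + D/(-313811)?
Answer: 152551979831/114760682700 ≈ 1.3293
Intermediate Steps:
D = -99647/4 (D = (⅛)*(-199294) = -99647/4 ≈ -24912.)
-114274/(-91425) + D/(-313811) = -114274/(-91425) - 99647/4/(-313811) = -114274*(-1/91425) - 99647/4*(-1/313811) = 114274/91425 + 99647/1255244 = 152551979831/114760682700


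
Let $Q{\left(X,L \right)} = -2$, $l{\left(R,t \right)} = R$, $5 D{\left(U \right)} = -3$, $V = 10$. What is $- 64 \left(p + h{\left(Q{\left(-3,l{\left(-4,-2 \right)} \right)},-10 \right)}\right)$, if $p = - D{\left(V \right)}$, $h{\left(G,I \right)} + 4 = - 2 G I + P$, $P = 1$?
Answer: $\frac{13568}{5} \approx 2713.6$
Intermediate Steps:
$D{\left(U \right)} = - \frac{3}{5}$ ($D{\left(U \right)} = \frac{1}{5} \left(-3\right) = - \frac{3}{5}$)
$h{\left(G,I \right)} = -3 - 2 G I$ ($h{\left(G,I \right)} = -4 + \left(- 2 G I + 1\right) = -4 - \left(-1 + 2 G I\right) = -3 - 2 G I$)
$p = \frac{3}{5}$ ($p = \left(-1\right) \left(- \frac{3}{5}\right) = \frac{3}{5} \approx 0.6$)
$- 64 \left(p + h{\left(Q{\left(-3,l{\left(-4,-2 \right)} \right)},-10 \right)}\right) = - 64 \left(\frac{3}{5} - \left(3 - -40\right)\right) = - 64 \left(\frac{3}{5} - 43\right) = \left(-64\right) \left(- \frac{212}{5}\right) = \frac{13568}{5}$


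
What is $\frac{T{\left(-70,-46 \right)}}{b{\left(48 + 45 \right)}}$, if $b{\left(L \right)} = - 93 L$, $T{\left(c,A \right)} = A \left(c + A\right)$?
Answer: $- \frac{5336}{8649} \approx -0.61695$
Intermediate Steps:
$T{\left(c,A \right)} = A \left(A + c\right)$
$\frac{T{\left(-70,-46 \right)}}{b{\left(48 + 45 \right)}} = \frac{\left(-46\right) \left(-46 - 70\right)}{\left(-93\right) \left(48 + 45\right)} = \frac{\left(-46\right) \left(-116\right)}{\left(-93\right) 93} = \frac{5336}{-8649} = 5336 \left(- \frac{1}{8649}\right) = - \frac{5336}{8649}$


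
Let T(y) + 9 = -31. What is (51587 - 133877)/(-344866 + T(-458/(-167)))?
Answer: 41145/172453 ≈ 0.23859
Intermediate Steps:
T(y) = -40 (T(y) = -9 - 31 = -40)
(51587 - 133877)/(-344866 + T(-458/(-167))) = (51587 - 133877)/(-344866 - 40) = -82290/(-344906) = -82290*(-1/344906) = 41145/172453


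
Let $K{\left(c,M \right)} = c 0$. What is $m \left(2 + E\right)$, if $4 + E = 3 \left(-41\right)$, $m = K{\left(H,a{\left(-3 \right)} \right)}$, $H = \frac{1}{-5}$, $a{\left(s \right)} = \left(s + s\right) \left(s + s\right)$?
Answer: $0$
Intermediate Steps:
$a{\left(s \right)} = 4 s^{2}$ ($a{\left(s \right)} = 2 s 2 s = 4 s^{2}$)
$H = - \frac{1}{5} \approx -0.2$
$K{\left(c,M \right)} = 0$
$m = 0$
$E = -127$ ($E = -4 + 3 \left(-41\right) = -4 - 123 = -127$)
$m \left(2 + E\right) = 0 \left(2 - 127\right) = 0 \left(-125\right) = 0$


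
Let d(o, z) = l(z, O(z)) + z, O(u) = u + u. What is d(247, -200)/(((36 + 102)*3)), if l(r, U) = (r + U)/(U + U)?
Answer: -797/1656 ≈ -0.48128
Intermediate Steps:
O(u) = 2*u
l(r, U) = (U + r)/(2*U) (l(r, U) = (U + r)/((2*U)) = (U + r)*(1/(2*U)) = (U + r)/(2*U))
d(o, z) = ¾ + z (d(o, z) = (2*z + z)/(2*((2*z))) + z = (1/(2*z))*(3*z)/2 + z = ¾ + z)
d(247, -200)/(((36 + 102)*3)) = (¾ - 200)/(((36 + 102)*3)) = -797/(4*(138*3)) = -797/4/414 = -797/4*1/414 = -797/1656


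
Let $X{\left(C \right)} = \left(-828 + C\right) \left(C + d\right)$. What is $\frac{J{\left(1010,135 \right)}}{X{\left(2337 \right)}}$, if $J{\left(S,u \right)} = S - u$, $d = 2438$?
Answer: $\frac{35}{288219} \approx 0.00012144$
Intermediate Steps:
$X{\left(C \right)} = \left(-828 + C\right) \left(2438 + C\right)$ ($X{\left(C \right)} = \left(-828 + C\right) \left(C + 2438\right) = \left(-828 + C\right) \left(2438 + C\right)$)
$\frac{J{\left(1010,135 \right)}}{X{\left(2337 \right)}} = \frac{1010 - 135}{-2018664 + 2337^{2} + 1610 \cdot 2337} = \frac{1010 - 135}{-2018664 + 5461569 + 3762570} = \frac{875}{7205475} = 875 \cdot \frac{1}{7205475} = \frac{35}{288219}$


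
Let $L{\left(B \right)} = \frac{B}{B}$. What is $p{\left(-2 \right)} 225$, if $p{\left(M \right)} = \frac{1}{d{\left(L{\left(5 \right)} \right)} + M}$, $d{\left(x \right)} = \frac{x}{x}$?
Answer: $-225$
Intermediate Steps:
$L{\left(B \right)} = 1$
$d{\left(x \right)} = 1$
$p{\left(M \right)} = \frac{1}{1 + M}$
$p{\left(-2 \right)} 225 = \frac{1}{1 - 2} \cdot 225 = \frac{1}{-1} \cdot 225 = \left(-1\right) 225 = -225$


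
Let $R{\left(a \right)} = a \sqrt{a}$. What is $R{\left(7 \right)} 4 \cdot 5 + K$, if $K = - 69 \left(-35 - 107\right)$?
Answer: $9798 + 140 \sqrt{7} \approx 10168.0$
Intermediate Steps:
$R{\left(a \right)} = a^{\frac{3}{2}}$
$K = 9798$ ($K = \left(-69\right) \left(-142\right) = 9798$)
$R{\left(7 \right)} 4 \cdot 5 + K = 7^{\frac{3}{2}} \cdot 4 \cdot 5 + 9798 = 7 \sqrt{7} \cdot 4 \cdot 5 + 9798 = 28 \sqrt{7} \cdot 5 + 9798 = 140 \sqrt{7} + 9798 = 9798 + 140 \sqrt{7}$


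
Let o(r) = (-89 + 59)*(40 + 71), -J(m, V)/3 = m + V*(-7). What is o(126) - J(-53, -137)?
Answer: -612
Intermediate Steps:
J(m, V) = -3*m + 21*V (J(m, V) = -3*(m + V*(-7)) = -3*(m - 7*V) = -3*m + 21*V)
o(r) = -3330 (o(r) = -30*111 = -3330)
o(126) - J(-53, -137) = -3330 - (-3*(-53) + 21*(-137)) = -3330 - (159 - 2877) = -3330 - 1*(-2718) = -3330 + 2718 = -612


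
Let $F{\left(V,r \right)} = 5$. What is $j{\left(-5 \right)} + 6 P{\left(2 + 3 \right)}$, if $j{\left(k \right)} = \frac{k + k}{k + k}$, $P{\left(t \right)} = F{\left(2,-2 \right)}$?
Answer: $31$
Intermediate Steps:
$P{\left(t \right)} = 5$
$j{\left(k \right)} = 1$ ($j{\left(k \right)} = \frac{2 k}{2 k} = 2 k \frac{1}{2 k} = 1$)
$j{\left(-5 \right)} + 6 P{\left(2 + 3 \right)} = 1 + 6 \cdot 5 = 1 + 30 = 31$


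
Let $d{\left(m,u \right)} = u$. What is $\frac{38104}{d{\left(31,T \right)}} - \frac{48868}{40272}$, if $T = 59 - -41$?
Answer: $\frac{95602343}{251700} \approx 379.83$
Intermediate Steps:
$T = 100$ ($T = 59 + 41 = 100$)
$\frac{38104}{d{\left(31,T \right)}} - \frac{48868}{40272} = \frac{38104}{100} - \frac{48868}{40272} = 38104 \cdot \frac{1}{100} - \frac{12217}{10068} = \frac{9526}{25} - \frac{12217}{10068} = \frac{95602343}{251700}$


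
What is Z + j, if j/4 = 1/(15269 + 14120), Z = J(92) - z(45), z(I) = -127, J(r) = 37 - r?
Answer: 2116012/29389 ≈ 72.000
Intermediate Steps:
Z = 72 (Z = (37 - 1*92) - 1*(-127) = (37 - 92) + 127 = -55 + 127 = 72)
j = 4/29389 (j = 4/(15269 + 14120) = 4/29389 ≈ 0.00013611)
Z + j = 72 + 4/29389 = 2116012/29389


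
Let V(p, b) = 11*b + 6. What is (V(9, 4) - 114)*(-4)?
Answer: 256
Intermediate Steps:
V(p, b) = 6 + 11*b
(V(9, 4) - 114)*(-4) = ((6 + 11*4) - 114)*(-4) = ((6 + 44) - 114)*(-4) = (50 - 114)*(-4) = -64*(-4) = 256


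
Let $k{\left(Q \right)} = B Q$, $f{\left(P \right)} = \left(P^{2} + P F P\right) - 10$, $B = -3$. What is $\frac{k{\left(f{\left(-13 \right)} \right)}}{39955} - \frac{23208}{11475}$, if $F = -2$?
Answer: $- \frac{61407571}{30565575} \approx -2.009$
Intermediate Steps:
$f{\left(P \right)} = -10 - P^{2}$ ($f{\left(P \right)} = \left(P^{2} + P \left(-2\right) P\right) - 10 = \left(P^{2} + - 2 P P\right) - 10 = \left(P^{2} - 2 P^{2}\right) - 10 = - P^{2} - 10 = -10 - P^{2}$)
$k{\left(Q \right)} = - 3 Q$
$\frac{k{\left(f{\left(-13 \right)} \right)}}{39955} - \frac{23208}{11475} = \frac{\left(-3\right) \left(-10 - \left(-13\right)^{2}\right)}{39955} - \frac{23208}{11475} = - 3 \left(-10 - 169\right) \frac{1}{39955} - \frac{7736}{3825} = \left(-3\right) \left(-179\right) \frac{1}{39955} - \frac{7736}{3825} = 537 \cdot \frac{1}{39955} - \frac{7736}{3825} = \frac{537}{39955} - \frac{7736}{3825} = - \frac{61407571}{30565575}$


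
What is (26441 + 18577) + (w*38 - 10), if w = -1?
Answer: 44970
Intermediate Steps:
(26441 + 18577) + (w*38 - 10) = (26441 + 18577) + (-1*38 - 10) = 45018 + (-38 - 10) = 45018 - 48 = 44970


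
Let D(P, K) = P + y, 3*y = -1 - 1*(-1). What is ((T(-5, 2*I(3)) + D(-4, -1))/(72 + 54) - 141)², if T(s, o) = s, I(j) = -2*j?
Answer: 3900625/196 ≈ 19901.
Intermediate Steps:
y = 0 (y = (-1 - 1*(-1))/3 = (-1 + 1)/3 = (⅓)*0 = 0)
D(P, K) = P (D(P, K) = P + 0 = P)
((T(-5, 2*I(3)) + D(-4, -1))/(72 + 54) - 141)² = ((-5 - 4)/(72 + 54) - 141)² = (-9/126 - 141)² = (-9*1/126 - 141)² = (-1/14 - 141)² = (-1975/14)² = 3900625/196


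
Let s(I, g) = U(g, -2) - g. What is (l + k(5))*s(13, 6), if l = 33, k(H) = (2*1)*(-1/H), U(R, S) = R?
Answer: 0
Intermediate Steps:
k(H) = -2/H (k(H) = 2*(-1/H) = -2/H)
s(I, g) = 0 (s(I, g) = g - g = 0)
(l + k(5))*s(13, 6) = (33 - 2/5)*0 = (163/5)*0 = 0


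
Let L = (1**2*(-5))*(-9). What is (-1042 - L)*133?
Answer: -144571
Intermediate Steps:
L = 45 (L = (1*(-5))*(-9) = -5*(-9) = 45)
(-1042 - L)*133 = (-1042 - 1*45)*133 = (-1042 - 45)*133 = -1087*133 = -144571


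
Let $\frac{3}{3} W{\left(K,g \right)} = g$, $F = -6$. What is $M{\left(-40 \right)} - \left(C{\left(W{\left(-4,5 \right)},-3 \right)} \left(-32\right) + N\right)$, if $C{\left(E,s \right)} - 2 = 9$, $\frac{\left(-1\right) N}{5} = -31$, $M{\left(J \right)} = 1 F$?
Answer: $191$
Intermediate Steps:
$W{\left(K,g \right)} = g$
$M{\left(J \right)} = -6$ ($M{\left(J \right)} = 1 \left(-6\right) = -6$)
$N = 155$ ($N = \left(-5\right) \left(-31\right) = 155$)
$C{\left(E,s \right)} = 11$ ($C{\left(E,s \right)} = 2 + 9 = 11$)
$M{\left(-40 \right)} - \left(C{\left(W{\left(-4,5 \right)},-3 \right)} \left(-32\right) + N\right) = -6 - \left(11 \left(-32\right) + 155\right) = -6 - \left(-352 + 155\right) = -6 - -197 = -6 + 197 = 191$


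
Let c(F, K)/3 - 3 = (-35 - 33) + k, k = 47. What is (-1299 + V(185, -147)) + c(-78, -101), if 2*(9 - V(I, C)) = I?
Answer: -2873/2 ≈ -1436.5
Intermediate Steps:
c(F, K) = -54 (c(F, K) = 9 + 3*((-35 - 33) + 47) = 9 + 3*(-68 + 47) = 9 + 3*(-21) = 9 - 63 = -54)
V(I, C) = 9 - I/2
(-1299 + V(185, -147)) + c(-78, -101) = (-1299 + (9 - 1/2*185)) - 54 = (-1299 + (9 - 185/2)) - 54 = (-1299 - 167/2) - 54 = -2765/2 - 54 = -2873/2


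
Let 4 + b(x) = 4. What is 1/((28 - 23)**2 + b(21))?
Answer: 1/25 ≈ 0.040000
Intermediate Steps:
b(x) = 0 (b(x) = -4 + 4 = 0)
1/((28 - 23)**2 + b(21)) = 1/((28 - 23)**2 + 0) = 1/(5**2 + 0) = 1/(25 + 0) = 1/25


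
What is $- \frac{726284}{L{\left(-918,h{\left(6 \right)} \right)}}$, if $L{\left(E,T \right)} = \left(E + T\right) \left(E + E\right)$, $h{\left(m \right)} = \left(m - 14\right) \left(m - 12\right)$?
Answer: $- \frac{181571}{399330} \approx -0.45469$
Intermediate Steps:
$h{\left(m \right)} = \left(-14 + m\right) \left(-12 + m\right)$
$L{\left(E,T \right)} = 2 E \left(E + T\right)$ ($L{\left(E,T \right)} = \left(E + T\right) 2 E = 2 E \left(E + T\right)$)
$- \frac{726284}{L{\left(-918,h{\left(6 \right)} \right)}} = - \frac{726284}{2 \left(-918\right) \left(-918 + \left(168 + 6^{2} - 156\right)\right)} = - \frac{726284}{2 \left(-918\right) \left(-918 + \left(168 + 36 - 156\right)\right)} = - \frac{726284}{2 \left(-918\right) \left(-918 + 48\right)} = - \frac{726284}{2 \left(-918\right) \left(-870\right)} = - \frac{726284}{1597320} = \left(-726284\right) \frac{1}{1597320} = - \frac{181571}{399330}$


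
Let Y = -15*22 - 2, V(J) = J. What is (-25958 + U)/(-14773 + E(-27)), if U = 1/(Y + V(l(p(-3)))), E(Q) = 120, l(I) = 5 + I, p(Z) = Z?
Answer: 8566141/4835490 ≈ 1.7715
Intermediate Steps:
Y = -332 (Y = -330 - 2 = -332)
U = -1/330 (U = 1/(-332 + (5 - 3)) = 1/(-332 + 2) = 1/(-330) = -1/330 ≈ -0.0030303)
(-25958 + U)/(-14773 + E(-27)) = (-25958 - 1/330)/(-14773 + 120) = -8566141/330/(-14653) = -8566141/330*(-1/14653) = 8566141/4835490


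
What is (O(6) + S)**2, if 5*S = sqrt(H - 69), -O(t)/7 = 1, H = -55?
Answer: 1101/25 - 28*I*sqrt(31)/5 ≈ 44.04 - 31.179*I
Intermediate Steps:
O(t) = -7 (O(t) = -7*1 = -7)
S = 2*I*sqrt(31)/5 (S = sqrt(-55 - 69)/5 = sqrt(-124)/5 = (2*I*sqrt(31))/5 = 2*I*sqrt(31)/5 ≈ 2.2271*I)
(O(6) + S)**2 = (-7 + 2*I*sqrt(31)/5)**2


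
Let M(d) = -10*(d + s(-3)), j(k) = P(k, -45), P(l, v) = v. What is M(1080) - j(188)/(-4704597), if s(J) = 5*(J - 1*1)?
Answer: -5540969805/522733 ≈ -10600.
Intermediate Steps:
j(k) = -45
s(J) = -5 + 5*J (s(J) = 5*(J - 1) = 5*(-1 + J) = -5 + 5*J)
M(d) = 200 - 10*d (M(d) = -10*(d + (-5 + 5*(-3))) = -10*(d + (-5 - 15)) = -10*(d - 20) = -10*(-20 + d) = 200 - 10*d)
M(1080) - j(188)/(-4704597) = (200 - 10*1080) - (-45)/(-4704597) = (200 - 10800) - (-45)*(-1)/4704597 = -10600 - 1*5/522733 = -10600 - 5/522733 = -5540969805/522733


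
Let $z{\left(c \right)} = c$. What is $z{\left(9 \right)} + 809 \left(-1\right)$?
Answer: $-800$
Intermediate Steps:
$z{\left(9 \right)} + 809 \left(-1\right) = 9 + 809 \left(-1\right) = 9 - 809 = -800$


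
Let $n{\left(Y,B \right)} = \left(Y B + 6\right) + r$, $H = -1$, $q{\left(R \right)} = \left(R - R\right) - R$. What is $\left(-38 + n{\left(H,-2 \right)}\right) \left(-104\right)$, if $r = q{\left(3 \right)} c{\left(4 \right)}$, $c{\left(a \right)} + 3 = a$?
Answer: $3432$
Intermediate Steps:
$c{\left(a \right)} = -3 + a$
$q{\left(R \right)} = - R$ ($q{\left(R \right)} = 0 - R = - R$)
$r = -3$ ($r = \left(-1\right) 3 \left(-3 + 4\right) = \left(-3\right) 1 = -3$)
$n{\left(Y,B \right)} = 3 + B Y$ ($n{\left(Y,B \right)} = \left(Y B + 6\right) - 3 = \left(B Y + 6\right) - 3 = \left(6 + B Y\right) - 3 = 3 + B Y$)
$\left(-38 + n{\left(H,-2 \right)}\right) \left(-104\right) = \left(-38 + \left(3 - -2\right)\right) \left(-104\right) = \left(-38 + \left(3 + 2\right)\right) \left(-104\right) = \left(-38 + 5\right) \left(-104\right) = \left(-33\right) \left(-104\right) = 3432$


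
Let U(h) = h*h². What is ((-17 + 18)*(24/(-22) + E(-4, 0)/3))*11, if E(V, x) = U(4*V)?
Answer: -45092/3 ≈ -15031.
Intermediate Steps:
U(h) = h³
E(V, x) = 64*V³ (E(V, x) = (4*V)³ = 64*V³)
((-17 + 18)*(24/(-22) + E(-4, 0)/3))*11 = ((-17 + 18)*(24/(-22) + (64*(-4)³)/3))*11 = (1*(24*(-1/22) + (64*(-64))*(⅓)))*11 = (1*(-12/11 - 4096*⅓))*11 = (1*(-12/11 - 4096/3))*11 = (1*(-45092/33))*11 = -45092/33*11 = -45092/3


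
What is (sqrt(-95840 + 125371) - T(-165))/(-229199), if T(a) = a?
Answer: -165/229199 - sqrt(29531)/229199 ≈ -0.0014697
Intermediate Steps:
(sqrt(-95840 + 125371) - T(-165))/(-229199) = (sqrt(-95840 + 125371) - 1*(-165))/(-229199) = (sqrt(29531) + 165)*(-1/229199) = (165 + sqrt(29531))*(-1/229199) = -165/229199 - sqrt(29531)/229199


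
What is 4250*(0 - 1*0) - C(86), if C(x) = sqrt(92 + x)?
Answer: -sqrt(178) ≈ -13.342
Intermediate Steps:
4250*(0 - 1*0) - C(86) = 4250*(0 - 1*0) - sqrt(92 + 86) = 4250*(0 + 0) - sqrt(178) = 4250*0 - sqrt(178) = 0 - sqrt(178) = -sqrt(178)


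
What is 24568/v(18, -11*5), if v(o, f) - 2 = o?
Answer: 6142/5 ≈ 1228.4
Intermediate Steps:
v(o, f) = 2 + o
24568/v(18, -11*5) = 24568/(2 + 18) = 24568/20 = 24568*(1/20) = 6142/5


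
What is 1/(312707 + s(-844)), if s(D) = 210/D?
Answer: 422/131962249 ≈ 3.1979e-6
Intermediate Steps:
1/(312707 + s(-844)) = 1/(312707 + 210/(-844)) = 1/(312707 + 210*(-1/844)) = 1/(312707 - 105/422) = 1/(131962249/422) = 422/131962249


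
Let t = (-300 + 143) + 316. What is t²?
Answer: 25281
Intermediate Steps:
t = 159 (t = -157 + 316 = 159)
t² = 159² = 25281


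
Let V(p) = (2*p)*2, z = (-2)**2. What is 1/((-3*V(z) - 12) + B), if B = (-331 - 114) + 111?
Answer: -1/394 ≈ -0.0025381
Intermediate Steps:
B = -334 (B = -445 + 111 = -334)
z = 4
V(p) = 4*p
1/((-3*V(z) - 12) + B) = 1/((-12*4 - 12) - 334) = 1/((-3*16 - 12) - 334) = 1/((-48 - 12) - 334) = 1/(-60 - 334) = 1/(-394) = -1/394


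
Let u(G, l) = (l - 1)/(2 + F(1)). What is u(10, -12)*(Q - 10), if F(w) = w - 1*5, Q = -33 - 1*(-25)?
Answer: -117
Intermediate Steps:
Q = -8 (Q = -33 + 25 = -8)
F(w) = -5 + w (F(w) = w - 5 = -5 + w)
u(G, l) = ½ - l/2 (u(G, l) = (l - 1)/(2 + (-5 + 1)) = (-1 + l)/(2 - 4) = (-1 + l)/(-2) = (-1 + l)*(-½) = ½ - l/2)
u(10, -12)*(Q - 10) = (½ - ½*(-12))*(-8 - 10) = (½ + 6)*(-18) = (13/2)*(-18) = -117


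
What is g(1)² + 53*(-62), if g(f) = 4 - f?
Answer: -3277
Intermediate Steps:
g(1)² + 53*(-62) = (4 - 1*1)² + 53*(-62) = (4 - 1)² - 3286 = 3² - 3286 = 9 - 3286 = -3277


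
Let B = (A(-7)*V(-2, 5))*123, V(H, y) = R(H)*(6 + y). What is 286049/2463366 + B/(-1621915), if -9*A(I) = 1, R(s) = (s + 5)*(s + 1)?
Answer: 462836185769/3995370265890 ≈ 0.11584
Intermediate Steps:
R(s) = (1 + s)*(5 + s) (R(s) = (5 + s)*(1 + s) = (1 + s)*(5 + s))
A(I) = -⅑ (A(I) = -⅑*1 = -⅑)
V(H, y) = (6 + y)*(5 + H² + 6*H) (V(H, y) = (5 + H² + 6*H)*(6 + y) = (6 + y)*(5 + H² + 6*H))
B = 451 (B = -(6 + 5)*(5 + (-2)² + 6*(-2))/9*123 = -11*(5 + 4 - 12)/9*123 = -11*(-3)/9*123 = -⅑*(-33)*123 = (11/3)*123 = 451)
286049/2463366 + B/(-1621915) = 286049/2463366 + 451/(-1621915) = 286049*(1/2463366) + 451*(-1/1621915) = 286049/2463366 - 451/1621915 = 462836185769/3995370265890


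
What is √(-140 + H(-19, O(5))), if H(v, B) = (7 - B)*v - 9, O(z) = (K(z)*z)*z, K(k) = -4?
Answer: I*√2182 ≈ 46.712*I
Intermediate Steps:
O(z) = -4*z² (O(z) = (-4*z)*z = -4*z²)
H(v, B) = -9 + v*(7 - B) (H(v, B) = v*(7 - B) - 9 = -9 + v*(7 - B))
√(-140 + H(-19, O(5))) = √(-140 + (-9 + 7*(-19) - 1*(-4*5²)*(-19))) = √(-140 + (-9 - 133 - 1*(-4*25)*(-19))) = √(-140 + (-9 - 133 - 1*(-100)*(-19))) = √(-140 + (-9 - 133 - 1900)) = √(-140 - 2042) = √(-2182) = I*√2182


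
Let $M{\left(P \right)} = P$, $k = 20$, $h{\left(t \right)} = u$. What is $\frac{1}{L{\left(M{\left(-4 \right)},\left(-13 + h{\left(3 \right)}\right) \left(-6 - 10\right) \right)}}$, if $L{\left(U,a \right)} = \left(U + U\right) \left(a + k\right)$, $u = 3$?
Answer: $- \frac{1}{1440} \approx -0.00069444$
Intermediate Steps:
$h{\left(t \right)} = 3$
$L{\left(U,a \right)} = 2 U \left(20 + a\right)$ ($L{\left(U,a \right)} = \left(U + U\right) \left(a + 20\right) = 2 U \left(20 + a\right)$)
$\frac{1}{L{\left(M{\left(-4 \right)},\left(-13 + h{\left(3 \right)}\right) \left(-6 - 10\right) \right)}} = \frac{1}{2 \left(-4\right) \left(20 + \left(-13 + 3\right) \left(-6 - 10\right)\right)} = \frac{1}{2 \left(-4\right) \left(20 - -160\right)} = \frac{1}{2 \left(-4\right) \left(20 + 160\right)} = \frac{1}{2 \left(-4\right) 180} = \frac{1}{-1440} = - \frac{1}{1440}$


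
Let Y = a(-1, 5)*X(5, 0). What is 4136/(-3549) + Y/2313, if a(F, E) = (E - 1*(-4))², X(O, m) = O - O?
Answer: -4136/3549 ≈ -1.1654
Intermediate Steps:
X(O, m) = 0
a(F, E) = (4 + E)² (a(F, E) = (E + 4)² = (4 + E)²)
Y = 0 (Y = (4 + 5)²*0 = 9²*0 = 81*0 = 0)
4136/(-3549) + Y/2313 = 4136/(-3549) + 0/2313 = 4136*(-1/3549) + 0*(1/2313) = -4136/3549 + 0 = -4136/3549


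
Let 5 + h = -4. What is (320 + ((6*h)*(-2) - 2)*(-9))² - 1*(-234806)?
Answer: 636762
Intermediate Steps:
h = -9 (h = -5 - 4 = -9)
(320 + ((6*h)*(-2) - 2)*(-9))² - 1*(-234806) = (320 + ((6*(-9))*(-2) - 2)*(-9))² - 1*(-234806) = (320 + (-54*(-2) - 2)*(-9))² + 234806 = (320 + (108 - 2)*(-9))² + 234806 = (320 + 106*(-9))² + 234806 = (320 - 954)² + 234806 = (-634)² + 234806 = 401956 + 234806 = 636762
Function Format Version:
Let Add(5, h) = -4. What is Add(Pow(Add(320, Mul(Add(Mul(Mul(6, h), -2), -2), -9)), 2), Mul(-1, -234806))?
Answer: 636762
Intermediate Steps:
h = -9 (h = Add(-5, -4) = -9)
Add(Pow(Add(320, Mul(Add(Mul(Mul(6, h), -2), -2), -9)), 2), Mul(-1, -234806)) = Add(Pow(Add(320, Mul(Add(Mul(Mul(6, -9), -2), -2), -9)), 2), Mul(-1, -234806)) = Add(Pow(Add(320, Mul(Add(Mul(-54, -2), -2), -9)), 2), 234806) = Add(Pow(Add(320, Mul(Add(108, -2), -9)), 2), 234806) = Add(Pow(Add(320, Mul(106, -9)), 2), 234806) = Add(Pow(Add(320, -954), 2), 234806) = Add(Pow(-634, 2), 234806) = Add(401956, 234806) = 636762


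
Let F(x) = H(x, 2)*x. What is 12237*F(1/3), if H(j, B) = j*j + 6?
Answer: 224345/9 ≈ 24927.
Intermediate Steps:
H(j, B) = 6 + j**2 (H(j, B) = j**2 + 6 = 6 + j**2)
F(x) = x*(6 + x**2) (F(x) = (6 + x**2)*x = x*(6 + x**2))
12237*F(1/3) = 12237*((1/3)*(6 + (1/3)**2)) = 12237*((1*(1/3))*(6 + (1*(1/3))**2)) = 12237*((6 + (1/3)**2)/3) = 12237*((6 + 1/9)/3) = 12237*((1/3)*(55/9)) = 12237*(55/27) = 224345/9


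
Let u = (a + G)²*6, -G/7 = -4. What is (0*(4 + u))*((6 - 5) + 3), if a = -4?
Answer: 0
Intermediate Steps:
G = 28 (G = -7*(-4) = 28)
u = 3456 (u = (-4 + 28)²*6 = 24²*6 = 576*6 = 3456)
(0*(4 + u))*((6 - 5) + 3) = (0*(4 + 3456))*((6 - 5) + 3) = (0*3460)*(1 + 3) = 0*4 = 0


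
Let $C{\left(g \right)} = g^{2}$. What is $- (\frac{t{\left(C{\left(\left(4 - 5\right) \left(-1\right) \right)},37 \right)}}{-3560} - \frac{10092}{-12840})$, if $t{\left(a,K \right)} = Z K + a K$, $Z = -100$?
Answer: $- \frac{691337}{380920} \approx -1.8149$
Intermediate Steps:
$t{\left(a,K \right)} = - 100 K + K a$ ($t{\left(a,K \right)} = - 100 K + a K = - 100 K + K a$)
$- (\frac{t{\left(C{\left(\left(4 - 5\right) \left(-1\right) \right)},37 \right)}}{-3560} - \frac{10092}{-12840}) = - (\frac{37 \left(-100 + \left(\left(4 - 5\right) \left(-1\right)\right)^{2}\right)}{-3560} - \frac{10092}{-12840}) = - (37 \left(-100 + \left(\left(-1\right) \left(-1\right)\right)^{2}\right) \left(- \frac{1}{3560}\right) - - \frac{841}{1070}) = - (37 \left(-100 + 1^{2}\right) \left(- \frac{1}{3560}\right) + \frac{841}{1070}) = - (37 \left(-100 + 1\right) \left(- \frac{1}{3560}\right) + \frac{841}{1070}) = - (37 \left(-99\right) \left(- \frac{1}{3560}\right) + \frac{841}{1070}) = - (\left(-3663\right) \left(- \frac{1}{3560}\right) + \frac{841}{1070}) = - (\frac{3663}{3560} + \frac{841}{1070}) = \left(-1\right) \frac{691337}{380920} = - \frac{691337}{380920}$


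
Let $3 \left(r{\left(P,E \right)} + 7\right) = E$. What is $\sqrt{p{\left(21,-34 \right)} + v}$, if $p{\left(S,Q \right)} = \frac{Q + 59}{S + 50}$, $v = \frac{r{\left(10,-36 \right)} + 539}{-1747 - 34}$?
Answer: $\frac{3 \sqrt{632255}}{9727} \approx 0.24524$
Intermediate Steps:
$r{\left(P,E \right)} = -7 + \frac{E}{3}$
$v = - \frac{40}{137}$ ($v = \frac{\left(-7 + \frac{1}{3} \left(-36\right)\right) + 539}{-1747 - 34} = \frac{\left(-7 - 12\right) + 539}{-1781} = \left(-19 + 539\right) \left(- \frac{1}{1781}\right) = 520 \left(- \frac{1}{1781}\right) = - \frac{40}{137} \approx -0.29197$)
$p{\left(S,Q \right)} = \frac{59 + Q}{50 + S}$
$\sqrt{p{\left(21,-34 \right)} + v} = \sqrt{\frac{59 - 34}{50 + 21} - \frac{40}{137}} = \sqrt{\frac{1}{71} \cdot 25 - \frac{40}{137}} = \sqrt{\frac{25}{71} - \frac{40}{137}} = \sqrt{\frac{585}{9727}} = \frac{3 \sqrt{632255}}{9727}$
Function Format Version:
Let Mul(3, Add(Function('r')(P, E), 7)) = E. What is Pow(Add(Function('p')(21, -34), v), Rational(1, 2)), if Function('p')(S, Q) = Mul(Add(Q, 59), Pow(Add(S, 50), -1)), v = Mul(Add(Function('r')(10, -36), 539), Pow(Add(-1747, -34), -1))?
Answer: Mul(Rational(3, 9727), Pow(632255, Rational(1, 2))) ≈ 0.24524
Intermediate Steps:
Function('r')(P, E) = Add(-7, Mul(Rational(1, 3), E))
v = Rational(-40, 137) (v = Mul(Add(Add(-7, Mul(Rational(1, 3), -36)), 539), Pow(Add(-1747, -34), -1)) = Mul(Add(Add(-7, -12), 539), Pow(-1781, -1)) = Mul(Add(-19, 539), Rational(-1, 1781)) = Mul(520, Rational(-1, 1781)) = Rational(-40, 137) ≈ -0.29197)
Function('p')(S, Q) = Mul(Pow(Add(50, S), -1), Add(59, Q)) (Function('p')(S, Q) = Mul(Add(59, Q), Pow(Add(50, S), -1)) = Mul(Pow(Add(50, S), -1), Add(59, Q)))
Pow(Add(Function('p')(21, -34), v), Rational(1, 2)) = Pow(Add(Mul(Pow(Add(50, 21), -1), Add(59, -34)), Rational(-40, 137)), Rational(1, 2)) = Pow(Add(Mul(Pow(71, -1), 25), Rational(-40, 137)), Rational(1, 2)) = Pow(Add(Mul(Rational(1, 71), 25), Rational(-40, 137)), Rational(1, 2)) = Pow(Add(Rational(25, 71), Rational(-40, 137)), Rational(1, 2)) = Pow(Rational(585, 9727), Rational(1, 2)) = Mul(Rational(3, 9727), Pow(632255, Rational(1, 2)))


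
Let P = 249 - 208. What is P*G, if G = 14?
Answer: 574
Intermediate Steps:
P = 41
P*G = 41*14 = 574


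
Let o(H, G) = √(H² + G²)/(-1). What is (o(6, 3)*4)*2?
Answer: -24*√5 ≈ -53.666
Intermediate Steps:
o(H, G) = -√(G² + H²) (o(H, G) = √(G² + H²)*(-1) = -√(G² + H²))
(o(6, 3)*4)*2 = (-√(3² + 6²)*4)*2 = (-√(9 + 36)*4)*2 = (-√45*4)*2 = (-3*√5*4)*2 = -12*√5*2 = -24*√5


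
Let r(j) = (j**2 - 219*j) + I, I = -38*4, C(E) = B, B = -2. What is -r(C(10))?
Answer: -290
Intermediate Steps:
C(E) = -2
I = -152
r(j) = -152 + j**2 - 219*j (r(j) = (j**2 - 219*j) - 152 = -152 + j**2 - 219*j)
-r(C(10)) = -(-152 + (-2)**2 - 219*(-2)) = -(-152 + 4 + 438) = -1*290 = -290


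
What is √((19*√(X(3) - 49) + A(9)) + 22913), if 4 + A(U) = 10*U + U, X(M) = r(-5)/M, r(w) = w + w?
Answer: √(207072 + 57*I*√471)/3 ≈ 151.68 + 0.45308*I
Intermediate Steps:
r(w) = 2*w
X(M) = -10/M (X(M) = (2*(-5))/M = -10/M)
A(U) = -4 + 11*U (A(U) = -4 + (10*U + U) = -4 + 11*U)
√((19*√(X(3) - 49) + A(9)) + 22913) = √((19*√(-10/3 - 49) + (-4 + 11*9)) + 22913) = √((19*√(-10*⅓ - 49) + (-4 + 99)) + 22913) = √((19*√(-10/3 - 49) + 95) + 22913) = √((19*√(-157/3) + 95) + 22913) = √((19*(I*√471/3) + 95) + 22913) = √((19*I*√471/3 + 95) + 22913) = √((95 + 19*I*√471/3) + 22913) = √(23008 + 19*I*√471/3)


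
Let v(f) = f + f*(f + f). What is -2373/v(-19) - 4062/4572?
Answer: -2284157/535686 ≈ -4.2640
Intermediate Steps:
v(f) = f + 2*f² (v(f) = f + f*(2*f) = f + 2*f²)
-2373/v(-19) - 4062/4572 = -2373*(-1/(19*(1 + 2*(-19)))) - 4062/4572 = -2373*(-1/(19*(1 - 38))) - 4062*1/4572 = -2373/((-19*(-37))) - 677/762 = -2373/703 - 677/762 = -2284157/535686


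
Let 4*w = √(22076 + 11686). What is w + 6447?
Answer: 6447 + √33762/4 ≈ 6492.9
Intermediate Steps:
w = √33762/4 (w = √(22076 + 11686)/4 = √33762/4 ≈ 45.936)
w + 6447 = √33762/4 + 6447 = 6447 + √33762/4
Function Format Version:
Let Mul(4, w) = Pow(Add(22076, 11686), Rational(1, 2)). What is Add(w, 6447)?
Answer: Add(6447, Mul(Rational(1, 4), Pow(33762, Rational(1, 2)))) ≈ 6492.9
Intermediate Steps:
w = Mul(Rational(1, 4), Pow(33762, Rational(1, 2))) (w = Mul(Rational(1, 4), Pow(Add(22076, 11686), Rational(1, 2))) = Mul(Rational(1, 4), Pow(33762, Rational(1, 2))) ≈ 45.936)
Add(w, 6447) = Add(Mul(Rational(1, 4), Pow(33762, Rational(1, 2))), 6447) = Add(6447, Mul(Rational(1, 4), Pow(33762, Rational(1, 2))))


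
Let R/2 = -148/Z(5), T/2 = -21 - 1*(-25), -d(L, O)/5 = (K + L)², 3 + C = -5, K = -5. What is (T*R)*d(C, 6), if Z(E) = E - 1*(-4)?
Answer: 2000960/9 ≈ 2.2233e+5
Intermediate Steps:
C = -8 (C = -3 - 5 = -8)
d(L, O) = -5*(-5 + L)²
Z(E) = 4 + E (Z(E) = E + 4 = 4 + E)
T = 8 (T = 2*(-21 - 1*(-25)) = 2*(-21 + 25) = 2*4 = 8)
R = -296/9 (R = 2*(-148/(4 + 5)) = 2*(-148/9) = -296/9 ≈ -32.889)
(T*R)*d(C, 6) = (8*(-296/9))*(-5*(-5 - 8)²) = -(-11840)*(-13)²/9 = -(-11840)*169/9 = -2368/9*(-845) = 2000960/9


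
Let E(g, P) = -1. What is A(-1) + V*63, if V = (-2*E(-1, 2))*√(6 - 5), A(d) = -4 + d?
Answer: 121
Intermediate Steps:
V = 2 (V = (-2*(-1))*√(6 - 5) = 2*√1 = 2*1 = 2)
A(-1) + V*63 = (-4 - 1) + 2*63 = -5 + 126 = 121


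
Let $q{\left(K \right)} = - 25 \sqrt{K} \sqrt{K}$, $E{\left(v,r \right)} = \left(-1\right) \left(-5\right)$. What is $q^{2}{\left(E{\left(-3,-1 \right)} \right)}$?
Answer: $15625$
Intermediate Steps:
$E{\left(v,r \right)} = 5$
$q{\left(K \right)} = - 25 K$
$q^{2}{\left(E{\left(-3,-1 \right)} \right)} = \left(\left(-25\right) 5\right)^{2} = \left(-125\right)^{2} = 15625$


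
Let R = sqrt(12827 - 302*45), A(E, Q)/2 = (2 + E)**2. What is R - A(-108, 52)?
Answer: -22472 + I*sqrt(763) ≈ -22472.0 + 27.622*I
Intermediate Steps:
A(E, Q) = 2*(2 + E)**2
R = I*sqrt(763) (R = sqrt(12827 - 13590) = sqrt(-763) = I*sqrt(763) ≈ 27.622*I)
R - A(-108, 52) = I*sqrt(763) - 2*(2 - 108)**2 = I*sqrt(763) - 2*(-106)**2 = I*sqrt(763) - 2*11236 = I*sqrt(763) - 1*22472 = I*sqrt(763) - 22472 = -22472 + I*sqrt(763)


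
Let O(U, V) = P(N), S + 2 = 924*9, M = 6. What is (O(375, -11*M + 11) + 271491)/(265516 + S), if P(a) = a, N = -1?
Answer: 27149/27383 ≈ 0.99145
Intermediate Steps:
S = 8314 (S = -2 + 924*9 = -2 + 8316 = 8314)
O(U, V) = -1
(O(375, -11*M + 11) + 271491)/(265516 + S) = (-1 + 271491)/(265516 + 8314) = 271490/273830 = 271490*(1/273830) = 27149/27383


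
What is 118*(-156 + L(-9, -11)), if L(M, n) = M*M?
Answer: -8850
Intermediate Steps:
L(M, n) = M²
118*(-156 + L(-9, -11)) = 118*(-156 + (-9)²) = 118*(-156 + 81) = 118*(-75) = -8850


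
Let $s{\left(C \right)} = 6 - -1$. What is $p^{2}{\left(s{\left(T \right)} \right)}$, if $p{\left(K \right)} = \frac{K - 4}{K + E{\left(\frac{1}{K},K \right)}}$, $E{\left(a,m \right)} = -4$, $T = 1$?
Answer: $1$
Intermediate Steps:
$s{\left(C \right)} = 7$ ($s{\left(C \right)} = 6 + 1 = 7$)
$p{\left(K \right)} = 1$ ($p{\left(K \right)} = \frac{K - 4}{K - 4} = \frac{-4 + K}{-4 + K} = 1$)
$p^{2}{\left(s{\left(T \right)} \right)} = 1^{2} = 1$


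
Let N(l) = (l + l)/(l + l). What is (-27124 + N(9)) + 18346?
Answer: -8777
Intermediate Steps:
N(l) = 1 (N(l) = (2*l)/((2*l)) = (2*l)*(1/(2*l)) = 1)
(-27124 + N(9)) + 18346 = (-27124 + 1) + 18346 = -27123 + 18346 = -8777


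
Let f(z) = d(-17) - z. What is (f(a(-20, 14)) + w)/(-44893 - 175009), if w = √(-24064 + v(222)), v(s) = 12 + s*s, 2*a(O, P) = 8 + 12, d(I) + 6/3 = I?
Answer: 29/219902 - 2*√1577/109951 ≈ -0.00059047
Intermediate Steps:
d(I) = -2 + I
a(O, P) = 10 (a(O, P) = (8 + 12)/2 = (½)*20 = 10)
v(s) = 12 + s²
f(z) = -19 - z (f(z) = (-2 - 17) - z = -19 - z)
w = 4*√1577 (w = √(-24064 + (12 + 222²)) = √(-24064 + (12 + 49284)) = √(-24064 + 49296) = √25232 = 4*√1577 ≈ 158.85)
(f(a(-20, 14)) + w)/(-44893 - 175009) = ((-19 - 1*10) + 4*√1577)/(-44893 - 175009) = ((-19 - 10) + 4*√1577)/(-219902) = (-29 + 4*√1577)*(-1/219902) = 29/219902 - 2*√1577/109951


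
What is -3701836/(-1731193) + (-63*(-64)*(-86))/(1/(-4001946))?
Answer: 2402346713907676492/1731193 ≈ 1.3877e+12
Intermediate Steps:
-3701836/(-1731193) + (-63*(-64)*(-86))/(1/(-4001946)) = -3701836*(-1/1731193) + (4032*(-86))/(-1/4001946) = 3701836/1731193 - 346752*(-4001946) = 3701836/1731193 + 1387682779392 = 2402346713907676492/1731193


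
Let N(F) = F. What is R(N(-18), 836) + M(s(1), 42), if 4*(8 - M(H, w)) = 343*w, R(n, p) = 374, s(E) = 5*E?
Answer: -6439/2 ≈ -3219.5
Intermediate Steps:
M(H, w) = 8 - 343*w/4
R(N(-18), 836) + M(s(1), 42) = 374 + (8 - 343/4*42) = 374 + (8 - 7203/2) = 374 - 7187/2 = -6439/2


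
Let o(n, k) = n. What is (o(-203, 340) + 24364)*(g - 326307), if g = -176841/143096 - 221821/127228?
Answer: -35883555137775848245/4551454472 ≈ -7.8840e+9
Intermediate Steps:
g = -13560206141/4551454472 (g = -176841*1/143096 - 221821*1/127228 = -176841/143096 - 221821/127228 = -13560206141/4551454472 ≈ -2.9793)
(o(-203, 340) + 24364)*(g - 326307) = (-203 + 24364)*(-13560206141/4551454472 - 326307) = 24161*(-1485185014601045/4551454472) = -35883555137775848245/4551454472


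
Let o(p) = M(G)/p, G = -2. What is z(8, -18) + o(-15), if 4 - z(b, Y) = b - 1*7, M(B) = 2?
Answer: 43/15 ≈ 2.8667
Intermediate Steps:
z(b, Y) = 11 - b (z(b, Y) = 4 - (b - 1*7) = 4 - (b - 7) = 4 - (-7 + b) = 4 + (7 - b) = 11 - b)
o(p) = 2/p
z(8, -18) + o(-15) = (11 - 1*8) + 2/(-15) = (11 - 8) + 2*(-1/15) = 3 - 2/15 = 43/15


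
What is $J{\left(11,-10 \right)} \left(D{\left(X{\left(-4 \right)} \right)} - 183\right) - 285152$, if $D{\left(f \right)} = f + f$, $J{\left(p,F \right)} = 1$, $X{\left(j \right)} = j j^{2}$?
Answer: $-285463$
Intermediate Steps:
$X{\left(j \right)} = j^{3}$
$D{\left(f \right)} = 2 f$
$J{\left(11,-10 \right)} \left(D{\left(X{\left(-4 \right)} \right)} - 183\right) - 285152 = 1 \left(2 \left(-4\right)^{3} - 183\right) - 285152 = 1 \left(2 \left(-64\right) - 183\right) - 285152 = 1 \left(-128 - 183\right) - 285152 = 1 \left(-311\right) - 285152 = -311 - 285152 = -285463$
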